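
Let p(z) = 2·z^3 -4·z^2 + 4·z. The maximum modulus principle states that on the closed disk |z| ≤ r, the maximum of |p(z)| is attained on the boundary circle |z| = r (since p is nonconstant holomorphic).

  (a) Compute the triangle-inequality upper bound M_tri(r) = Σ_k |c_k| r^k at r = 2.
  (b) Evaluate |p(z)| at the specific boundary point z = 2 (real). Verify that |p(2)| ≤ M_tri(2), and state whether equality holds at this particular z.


Coefficients: c_0 = 0, c_1 = 4, c_2 = -4, c_3 = 2. Radius r = 2.
Part (a). Triangle bound: M_tri(r) = Σ_k |c_k| r^k
  = |0|·2^0 + |4|·2^1 + |-4|·2^2 + |2|·2^3
  = 0 + 8 + 16 + 16 = 40.
This bounds M(r) := max_{|z|=r} |p(z)| from above; equality holds iff all terms c_k z^k can be made to align in phase at a single z on |z|=r.
Part (b). At z = 2 (real, on the circle |z| = r):
  p(2) = (0)·2^0 + (4)·2^1 + (-4)·2^2 + (2)·2^3 = 8.
  |p(2)| = 8.
Check: |p(2)| = 8 ≤ 40 = M_tri(2). ✓ Equality does not hold at z = 2 (the coefficients have mixed signs, so the terms do not all align in phase there).

M_tri(2) = 40; |p(2)| = 8; equality at z=2: no.


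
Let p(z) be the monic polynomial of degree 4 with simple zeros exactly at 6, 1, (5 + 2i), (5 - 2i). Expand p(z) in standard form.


The polynomial is p(z) = ∏_{α ∈ S} (z − α), where S = {6, 1, (5 + 2i), (5 - 2i)}.
Expanding the product yields: p(z) = z^4 -17·z^3 + 105·z^2 -263·z + 174.
Note conjugate pairs combine to real quadratics: (z − (5+2i))(z − (5−2i)) = z² − 10z + 29.
The resulting polynomial has degree 4 and real coefficients as required.

p(z) = z^4 -17·z^3 + 105·z^2 -263·z + 174.


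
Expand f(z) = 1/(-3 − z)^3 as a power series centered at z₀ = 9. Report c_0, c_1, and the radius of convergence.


Let w = z − z₀, so z = z₀ + w.
Then -3 − z = -3 − (z₀ + w) = (-3 − z₀) − w = -12 − w.
f(z) = 1/(-12 − w)^3 = (1/(-12)^3) · (1 − w/(-12))^{−3}.
By the binomial series (1−u)^{−3} = Σ_{n≥0} C(n+2, 2) u^n for |u|<1, with u = w/(-12):
  c_n = C(n+2, 2) / (-12)^(n+3).
  c_0 = 1/(-12)^3 = -1/1728.
  c_1 = 3/(-12)^4 = 1/6912.
The series is valid for |w/d| < 1, i.e. |z − z₀| < |d|.
Radius of convergence: R = |-3 − z₀| = |-12| = 12 (distance from z₀ to the singularity z = -3).

c_0 = -1/1728, c_1 = 1/6912; R = 12.


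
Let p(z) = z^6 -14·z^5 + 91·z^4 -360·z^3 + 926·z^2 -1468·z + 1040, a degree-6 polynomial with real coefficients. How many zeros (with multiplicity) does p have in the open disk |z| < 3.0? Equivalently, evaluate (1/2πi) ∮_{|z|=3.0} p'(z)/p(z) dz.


The zeros of p are: 4, (3 + 2i), (3 - 2i), 2, (1 + 3i), (1 - 3i).
Their magnitudes are: 4, 3.606, 3.606, 2, 3.162, 3.162.
Zeros with |z| < R = 3.0: 2.
Count = 1.
By the argument principle, (1/2πi) ∮_{|z|=R} p'(z)/p(z) dz equals exactly this count.

Number of zeros inside |z| < 3.0: 1.


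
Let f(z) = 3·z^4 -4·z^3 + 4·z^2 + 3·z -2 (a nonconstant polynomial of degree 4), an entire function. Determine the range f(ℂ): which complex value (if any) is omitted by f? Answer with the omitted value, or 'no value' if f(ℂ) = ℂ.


Little Picard bounds the complement of f(ℂ) to at most one point.
For every w ∈ ℂ, the equation p(z) − w = 0 is a nonconstant polynomial in z and hence has at least one root by the fundamental theorem of algebra. So p is surjective onto ℂ, omitting no value.

Omitted value: no value.


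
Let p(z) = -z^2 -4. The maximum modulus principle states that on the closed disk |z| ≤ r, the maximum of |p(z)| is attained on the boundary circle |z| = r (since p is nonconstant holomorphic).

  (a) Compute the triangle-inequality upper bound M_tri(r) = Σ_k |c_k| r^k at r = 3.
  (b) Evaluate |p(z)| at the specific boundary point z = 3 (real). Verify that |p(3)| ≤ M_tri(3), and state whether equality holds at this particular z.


Coefficients: c_0 = -4, c_1 = 0, c_2 = -1. Radius r = 3.
Part (a). Triangle bound: M_tri(r) = Σ_k |c_k| r^k
  = |-4|·3^0 + |0|·3^1 + |-1|·3^2
  = 4 + 0 + 9 = 13.
This bounds M(r) := max_{|z|=r} |p(z)| from above; equality holds iff all terms c_k z^k can be made to align in phase at a single z on |z|=r.
Part (b). At z = 3 (real, on the circle |z| = r):
  p(3) = (-4)·3^0 + (0)·3^1 + (-1)·3^2 = -13.
  |p(3)| = 13.
Since all nonzero coefficients share the same sign, |p(3)| = 13 = M_tri(3); the triangle bound is attained at z = 3, so in fact M(r) = 13.

M_tri(3) = 13; |p(3)| = 13; equality at z=3: yes.


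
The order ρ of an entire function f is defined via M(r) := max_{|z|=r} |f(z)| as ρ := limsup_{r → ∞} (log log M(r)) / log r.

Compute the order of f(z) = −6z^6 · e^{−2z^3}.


M(r) = max_{|z|=r} |-6|·|z|^6·|e^{−2z^3}| = 6·r^6 · e^{2r^3} (the factors attain their maxima compatibly on |z|=r). Then log M(r) = log 6 + 6·log r + 2r^3, dominated by the last term, so log log M(r) ~ 3·log r. The polynomial factor -6z^6 contributes only a log r term and does not affect the order. ρ = 3.
Therefore ρ = 3.

Order ρ = 3.


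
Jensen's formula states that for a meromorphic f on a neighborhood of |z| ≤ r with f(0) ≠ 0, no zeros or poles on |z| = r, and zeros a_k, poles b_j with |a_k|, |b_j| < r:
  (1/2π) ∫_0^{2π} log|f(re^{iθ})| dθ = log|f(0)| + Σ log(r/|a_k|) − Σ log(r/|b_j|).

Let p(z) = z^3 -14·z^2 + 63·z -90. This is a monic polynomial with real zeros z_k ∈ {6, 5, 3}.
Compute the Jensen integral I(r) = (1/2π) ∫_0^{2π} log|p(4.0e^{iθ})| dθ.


Zeros: 3, 5, 6; r = 4.0.
Inside |z| < r: 3. Outside (|z| ≥ r): 5, 6.
p(0) = -90, so log|p(0)| = log(90) = 4.4998.
Apply Jensen: I(r) = log|p(0)| + Σ_k log(r/|z_k|), summed over zeros inside |z| < r.
  log(r/|z_k|) for z_k = 3: log(4.0/3) = 0.2877
  Outside zeros (5, 6) contribute nothing to the Jensen sum.
Sum over inside zeros: 0.2877.
I(r) = log|p(0)| + (inside sum) = 4.4998 + 0.2877 = 4.7875.
Note: since some zeros are outside |z| ≤ r, the simplified n·log(r) form does NOT apply — only the inside zeros contribute.

I(r) ≈ 4.7875.


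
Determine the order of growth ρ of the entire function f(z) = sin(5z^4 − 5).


Write sin(w) = (e^{iw} ± e^{−iw})/(2 or 2i), so |sin(w)| ≤ e^{|w|}. With w = 5z^4 − 5, |w| ≤ 5r^4 + 5 on |z|=r, giving M(r) ≤ e^{5r^4 + 5} and ρ ≤ 4. For the lower bound, choose z on |z|=r with 5z^4 purely imaginary of modulus 5r^4; then |sin(5z^4 − 5)| grows like e^{5r^4}/2, so ρ ≥ 4. Hence ρ = 4.
Therefore ρ = 4.

Order ρ = 4.


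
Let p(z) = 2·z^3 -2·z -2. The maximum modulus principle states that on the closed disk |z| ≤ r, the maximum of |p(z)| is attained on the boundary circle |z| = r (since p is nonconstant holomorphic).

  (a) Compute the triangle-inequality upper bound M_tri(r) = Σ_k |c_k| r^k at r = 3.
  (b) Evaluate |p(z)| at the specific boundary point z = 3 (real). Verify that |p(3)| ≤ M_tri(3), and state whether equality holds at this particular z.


Coefficients: c_0 = -2, c_1 = -2, c_2 = 0, c_3 = 2. Radius r = 3.
Part (a). Triangle bound: M_tri(r) = Σ_k |c_k| r^k
  = |-2|·3^0 + |-2|·3^1 + |0|·3^2 + |2|·3^3
  = 2 + 6 + 0 + 54 = 62.
This bounds M(r) := max_{|z|=r} |p(z)| from above; equality holds iff all terms c_k z^k can be made to align in phase at a single z on |z|=r.
Part (b). At z = 3 (real, on the circle |z| = r):
  p(3) = (-2)·3^0 + (-2)·3^1 + (0)·3^2 + (2)·3^3 = 46.
  |p(3)| = 46.
Check: |p(3)| = 46 ≤ 62 = M_tri(3). ✓ Equality does not hold at z = 3 (the coefficients have mixed signs, so the terms do not all align in phase there).

M_tri(3) = 62; |p(3)| = 46; equality at z=3: no.


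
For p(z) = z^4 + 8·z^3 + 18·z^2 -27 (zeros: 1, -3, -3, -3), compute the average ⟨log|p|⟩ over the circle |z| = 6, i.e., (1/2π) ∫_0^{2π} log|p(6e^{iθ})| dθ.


Zeros: -3, -3, -3, 1; r = 6.
Inside |z| < r: -3, -3, -3, 1. Outside (|z| ≥ r): ∅.
p(0) = -27, so log|p(0)| = log(27) = 3.2958.
Apply Jensen: I(r) = log|p(0)| + Σ_k log(r/|z_k|), summed over zeros inside |z| < r.
  log(r/|z_k|) for z_k = 1: log(6/1) = 1.7918
  log(r/|z_k|) for z_k = -3: log(6/3) = 0.6931
  log(r/|z_k|) for z_k = -3: log(6/3) = 0.6931
  log(r/|z_k|) for z_k = -3: log(6/3) = 0.6931
Sum over inside zeros: 3.8712.
I(r) = log|p(0)| + (inside sum) = 3.2958 + 3.8712 = 7.1670.
Closed form (all zeros inside, monic): I(r) = n·log(r) = 4·log(6) = 7.1670. ✓

I(r) ≈ 7.1670.


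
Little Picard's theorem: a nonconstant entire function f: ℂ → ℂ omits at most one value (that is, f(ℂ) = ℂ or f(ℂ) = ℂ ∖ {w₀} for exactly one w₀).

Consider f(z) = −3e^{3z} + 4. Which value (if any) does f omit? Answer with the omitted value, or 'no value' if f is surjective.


Little Picard bounds the complement of f(ℂ) to at most one point.
e^{3z} is never zero on ℂ, so -3·e^{3z} takes every value in ℂ ∖ {0}. Adding 4 shifts the range to ℂ ∖ {4}. Thus f omits exactly the value 4.

Omitted value: 4.


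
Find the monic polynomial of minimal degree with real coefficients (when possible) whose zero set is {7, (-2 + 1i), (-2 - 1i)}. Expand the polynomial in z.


The polynomial is p(z) = ∏_{α ∈ S} (z − α), where S = {7, (-2 + 1i), (-2 - 1i)}.
Expanding the product yields: p(z) = z^3 -3·z^2 -23·z -35.
Note conjugate pairs combine to real quadratics: (z − (-2+1i))(z − (-2−1i)) = z² + 4z + 5.
The resulting polynomial has degree 3 and real coefficients as required.

p(z) = z^3 -3·z^2 -23·z -35.


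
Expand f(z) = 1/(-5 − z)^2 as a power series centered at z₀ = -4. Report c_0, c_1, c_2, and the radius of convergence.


Let w = z − z₀, so z = z₀ + w.
Then -5 − z = -5 − (z₀ + w) = (-5 − z₀) − w = -1 − w.
f(z) = 1/(-1 − w)^2 = (1/(-1)^2) · (1 − w/(-1))^{−2}.
By the binomial series (1−u)^{−2} = Σ_{n≥0} C(n+1, 1) u^n for |u|<1, with u = w/(-1):
  c_n = C(n+1, 1) / (-1)^(n+2).
  c_0 = 1/(-1)^2 = 1.
  c_1 = 2/(-1)^3 = -2.
  c_2 = 3/(-1)^4 = 3.
The series is valid for |w/d| < 1, i.e. |z − z₀| < |d|.
Radius of convergence: R = |-5 − z₀| = |-1| = 1 (distance from z₀ to the singularity z = -5).

c_0 = 1, c_1 = -2, c_2 = 3; R = 1.


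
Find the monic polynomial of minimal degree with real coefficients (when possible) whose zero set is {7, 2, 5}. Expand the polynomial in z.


The polynomial is p(z) = ∏_{α ∈ S} (z − α), where S = {7, 2, 5}.
Expanding the product yields: p(z) = z^3 -14·z^2 + 59·z -70.
The resulting polynomial has degree 3 and real coefficients as required.

p(z) = z^3 -14·z^2 + 59·z -70.


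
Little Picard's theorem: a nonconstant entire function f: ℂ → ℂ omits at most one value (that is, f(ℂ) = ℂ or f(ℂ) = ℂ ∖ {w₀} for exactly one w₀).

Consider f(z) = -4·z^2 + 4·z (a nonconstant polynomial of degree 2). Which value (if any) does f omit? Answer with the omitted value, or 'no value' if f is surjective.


Little Picard bounds the complement of f(ℂ) to at most one point.
For every w ∈ ℂ, the equation p(z) − w = 0 is a nonconstant polynomial in z and hence has at least one root by the fundamental theorem of algebra. So p is surjective onto ℂ, omitting no value.

Omitted value: no value.


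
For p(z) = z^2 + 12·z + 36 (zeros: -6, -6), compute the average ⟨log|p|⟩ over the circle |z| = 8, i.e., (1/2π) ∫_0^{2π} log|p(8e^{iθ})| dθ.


Zeros: -6, -6; r = 8.
Inside |z| < r: -6, -6. Outside (|z| ≥ r): ∅.
p(0) = 36, so log|p(0)| = log(36) = 3.5835.
Apply Jensen: I(r) = log|p(0)| + Σ_k log(r/|z_k|), summed over zeros inside |z| < r.
  log(r/|z_k|) for z_k = -6: log(8/6) = 0.2877
  log(r/|z_k|) for z_k = -6: log(8/6) = 0.2877
Sum over inside zeros: 0.5754.
I(r) = log|p(0)| + (inside sum) = 3.5835 + 0.5754 = 4.1589.
Closed form (all zeros inside, monic): I(r) = n·log(r) = 2·log(8) = 4.1589. ✓

I(r) ≈ 4.1589.


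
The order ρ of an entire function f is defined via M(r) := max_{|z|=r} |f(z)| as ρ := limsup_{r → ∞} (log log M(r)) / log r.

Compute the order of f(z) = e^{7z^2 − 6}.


|e^{7z^2 − 6}| = e^{Re(7·z^2) + -6} ≤ e^{7|z|^2 + -6} = e^{7r^2 + -6} on |z| = r, so ρ ≤ 2. Choosing z on |z|=r so that 7·z^2 is real positive (always possible by picking arg z appropriately) gives |f(z)| = e^{7r^2 + -6}, matching the bound. The additive constant -6 does not affect log log M(r) ~ 2·log r. Hence ρ = 2.
Therefore ρ = 2.

Order ρ = 2.


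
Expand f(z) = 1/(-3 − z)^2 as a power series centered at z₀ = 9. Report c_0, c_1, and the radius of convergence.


Let w = z − z₀, so z = z₀ + w.
Then -3 − z = -3 − (z₀ + w) = (-3 − z₀) − w = -12 − w.
f(z) = 1/(-12 − w)^2 = (1/(-12)^2) · (1 − w/(-12))^{−2}.
By the binomial series (1−u)^{−2} = Σ_{n≥0} C(n+1, 1) u^n for |u|<1, with u = w/(-12):
  c_n = C(n+1, 1) / (-12)^(n+2).
  c_0 = 1/(-12)^2 = 1/144.
  c_1 = 2/(-12)^3 = -1/864.
The series is valid for |w/d| < 1, i.e. |z − z₀| < |d|.
Radius of convergence: R = |-3 − z₀| = |-12| = 12 (distance from z₀ to the singularity z = -3).

c_0 = 1/144, c_1 = -1/864; R = 12.


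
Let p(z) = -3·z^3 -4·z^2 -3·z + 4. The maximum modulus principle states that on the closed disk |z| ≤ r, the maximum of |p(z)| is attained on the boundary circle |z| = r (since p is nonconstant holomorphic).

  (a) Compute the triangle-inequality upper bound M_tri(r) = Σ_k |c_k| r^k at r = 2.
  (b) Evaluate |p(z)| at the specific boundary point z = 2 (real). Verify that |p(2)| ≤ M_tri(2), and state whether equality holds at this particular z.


Coefficients: c_0 = 4, c_1 = -3, c_2 = -4, c_3 = -3. Radius r = 2.
Part (a). Triangle bound: M_tri(r) = Σ_k |c_k| r^k
  = |4|·2^0 + |-3|·2^1 + |-4|·2^2 + |-3|·2^3
  = 4 + 6 + 16 + 24 = 50.
This bounds M(r) := max_{|z|=r} |p(z)| from above; equality holds iff all terms c_k z^k can be made to align in phase at a single z on |z|=r.
Part (b). At z = 2 (real, on the circle |z| = r):
  p(2) = (4)·2^0 + (-3)·2^1 + (-4)·2^2 + (-3)·2^3 = -42.
  |p(2)| = 42.
Check: |p(2)| = 42 ≤ 50 = M_tri(2). ✓ Equality does not hold at z = 2 (the coefficients have mixed signs, so the terms do not all align in phase there).

M_tri(2) = 50; |p(2)| = 42; equality at z=2: no.


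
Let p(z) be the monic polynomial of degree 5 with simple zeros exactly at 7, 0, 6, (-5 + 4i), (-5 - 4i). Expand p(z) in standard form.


The polynomial is p(z) = ∏_{α ∈ S} (z − α), where S = {7, 0, 6, (-5 + 4i), (-5 - 4i)}.
Expanding the product yields: p(z) = z^5 -3·z^4 -47·z^3 -113·z^2 + 1722·z.
Note conjugate pairs combine to real quadratics: (z − (-5+4i))(z − (-5−4i)) = z² + 10z + 41.
The resulting polynomial has degree 5 and real coefficients as required.

p(z) = z^5 -3·z^4 -47·z^3 -113·z^2 + 1722·z.


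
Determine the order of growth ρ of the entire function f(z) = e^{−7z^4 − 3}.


|e^{−7z^4 − 3}| = e^{Re(-7·z^4) + -3} ≤ e^{7|z|^4 + -3} = e^{7r^4 + -3} on |z| = r, so ρ ≤ 4. Choosing z on |z|=r so that -7·z^4 is real positive (always possible by picking arg z appropriately) gives |f(z)| = e^{7r^4 + -3}, matching the bound. The additive constant -3 does not affect log log M(r) ~ 4·log r. Hence ρ = 4.
Therefore ρ = 4.

Order ρ = 4.


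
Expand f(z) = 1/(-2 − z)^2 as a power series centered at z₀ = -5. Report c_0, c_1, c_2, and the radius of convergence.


Let w = z − z₀, so z = z₀ + w.
Then -2 − z = -2 − (z₀ + w) = (-2 − z₀) − w = 3 − w.
f(z) = 1/(3 − w)^2 = (1/(3)^2) · (1 − w/(3))^{−2}.
By the binomial series (1−u)^{−2} = Σ_{n≥0} C(n+1, 1) u^n for |u|<1, with u = w/(3):
  c_n = C(n+1, 1) / (3)^(n+2).
  c_0 = 1/(3)^2 = 1/9.
  c_1 = 2/(3)^3 = 2/27.
  c_2 = 3/(3)^4 = 1/27.
The series is valid for |w/d| < 1, i.e. |z − z₀| < |d|.
Radius of convergence: R = |-2 − z₀| = |3| = 3 (distance from z₀ to the singularity z = -2).

c_0 = 1/9, c_1 = 2/27, c_2 = 1/27; R = 3.


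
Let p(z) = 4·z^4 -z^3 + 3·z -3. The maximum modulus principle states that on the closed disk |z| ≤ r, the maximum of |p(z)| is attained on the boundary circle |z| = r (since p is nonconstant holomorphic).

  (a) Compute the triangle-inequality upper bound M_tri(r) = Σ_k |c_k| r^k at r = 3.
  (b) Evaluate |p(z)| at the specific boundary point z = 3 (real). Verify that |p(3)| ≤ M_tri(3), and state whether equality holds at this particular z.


Coefficients: c_0 = -3, c_1 = 3, c_2 = 0, c_3 = -1, c_4 = 4. Radius r = 3.
Part (a). Triangle bound: M_tri(r) = Σ_k |c_k| r^k
  = |-3|·3^0 + |3|·3^1 + |0|·3^2 + |-1|·3^3 + |4|·3^4
  = 3 + 9 + 0 + 27 + 324 = 363.
This bounds M(r) := max_{|z|=r} |p(z)| from above; equality holds iff all terms c_k z^k can be made to align in phase at a single z on |z|=r.
Part (b). At z = 3 (real, on the circle |z| = r):
  p(3) = (-3)·3^0 + (3)·3^1 + (0)·3^2 + (-1)·3^3 + (4)·3^4 = 303.
  |p(3)| = 303.
Check: |p(3)| = 303 ≤ 363 = M_tri(3). ✓ Equality does not hold at z = 3 (the coefficients have mixed signs, so the terms do not all align in phase there).

M_tri(3) = 363; |p(3)| = 303; equality at z=3: no.


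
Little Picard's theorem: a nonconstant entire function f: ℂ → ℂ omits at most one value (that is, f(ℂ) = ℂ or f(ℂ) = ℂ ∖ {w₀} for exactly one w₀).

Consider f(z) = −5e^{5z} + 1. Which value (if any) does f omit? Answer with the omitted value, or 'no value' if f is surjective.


Little Picard bounds the complement of f(ℂ) to at most one point.
e^{5z} is never zero on ℂ, so -5·e^{5z} takes every value in ℂ ∖ {0}. Adding 1 shifts the range to ℂ ∖ {1}. Thus f omits exactly the value 1.

Omitted value: 1.


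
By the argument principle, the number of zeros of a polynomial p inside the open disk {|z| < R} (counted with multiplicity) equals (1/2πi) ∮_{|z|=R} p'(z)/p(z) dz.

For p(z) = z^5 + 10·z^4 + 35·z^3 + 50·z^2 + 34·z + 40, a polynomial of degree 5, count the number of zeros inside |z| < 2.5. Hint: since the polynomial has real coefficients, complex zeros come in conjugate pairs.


The zeros of p are: -4, (0 + 1i), (0 - 1i), (-3 + 1i), (-3 - 1i).
Their magnitudes are: 4, 1, 1, 3.162, 3.162.
Zeros with |z| < R = 2.5: (0 + 1i), (0 - 1i).
Count = 2.
By the argument principle, (1/2πi) ∮_{|z|=R} p'(z)/p(z) dz equals exactly this count.

Number of zeros inside |z| < 2.5: 2.


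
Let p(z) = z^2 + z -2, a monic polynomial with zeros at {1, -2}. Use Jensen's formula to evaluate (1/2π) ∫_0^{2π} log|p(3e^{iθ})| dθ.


Zeros: -2, 1; r = 3.
Inside |z| < r: -2, 1. Outside (|z| ≥ r): ∅.
p(0) = -2, so log|p(0)| = log(2) = 0.6931.
Apply Jensen: I(r) = log|p(0)| + Σ_k log(r/|z_k|), summed over zeros inside |z| < r.
  log(r/|z_k|) for z_k = 1: log(3/1) = 1.0986
  log(r/|z_k|) for z_k = -2: log(3/2) = 0.4055
Sum over inside zeros: 1.5041.
I(r) = log|p(0)| + (inside sum) = 0.6931 + 1.5041 = 2.1972.
Closed form (all zeros inside, monic): I(r) = n·log(r) = 2·log(3) = 2.1972. ✓

I(r) ≈ 2.1972.


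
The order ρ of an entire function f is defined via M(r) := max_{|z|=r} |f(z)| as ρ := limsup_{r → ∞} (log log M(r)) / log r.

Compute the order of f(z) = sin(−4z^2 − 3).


Write sin(w) = (e^{iw} ± e^{−iw})/(2 or 2i), so |sin(w)| ≤ e^{|w|}. With w = −4z^2 − 3, |w| ≤ 4r^2 + 3 on |z|=r, giving M(r) ≤ e^{4r^2 + 3} and ρ ≤ 2. For the lower bound, choose z on |z|=r with -4z^2 purely imaginary of modulus 4r^2; then |sin(−4z^2 − 3)| grows like e^{4r^2}/2, so ρ ≥ 2. Hence ρ = 2.
Therefore ρ = 2.

Order ρ = 2.


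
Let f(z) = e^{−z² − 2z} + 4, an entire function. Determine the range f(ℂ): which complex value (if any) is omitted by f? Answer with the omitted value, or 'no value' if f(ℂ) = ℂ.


Little Picard bounds the complement of f(ℂ) to at most one point.
The exponent g(z) = −z² − 2z is a nonconstant polynomial, hence surjective onto ℂ. So e^{g(z)} takes every value in {e^w : w ∈ ℂ} = ℂ ∖ {0}. Adding 4 shifts the range to ℂ ∖ {4}. f omits exactly 4.

Omitted value: 4.


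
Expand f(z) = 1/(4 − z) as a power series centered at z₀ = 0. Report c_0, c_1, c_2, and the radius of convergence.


Let w = z − z₀, so z = z₀ + w.
Then 4 − z = 4 − (z₀ + w) = (4 − z₀) − w = 4 − w.
f(z) = 1/(4 − w) = (1/(4)) · 1/(1 − w/(4)) = Σ_{n≥0} w^n / (4)^(n+1).
So c_n = 1/(4)^(n+1):
  c_0 = 1/(4)^1 = 1/4.
  c_1 = 1/(4)^2 = 1/16.
  c_2 = 1/(4)^3 = 1/64.
The series is valid for |w/d| < 1, i.e. |z − z₀| < |d|.
Radius of convergence: R = |4 − z₀| = |4| = 4 (distance from z₀ to the singularity z = 4).

c_0 = 1/4, c_1 = 1/16, c_2 = 1/64; R = 4.


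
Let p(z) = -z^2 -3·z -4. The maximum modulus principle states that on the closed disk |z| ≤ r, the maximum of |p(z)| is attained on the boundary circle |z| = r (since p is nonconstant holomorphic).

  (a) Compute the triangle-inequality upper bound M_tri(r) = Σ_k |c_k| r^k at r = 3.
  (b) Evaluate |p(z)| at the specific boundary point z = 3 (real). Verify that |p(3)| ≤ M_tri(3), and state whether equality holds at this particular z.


Coefficients: c_0 = -4, c_1 = -3, c_2 = -1. Radius r = 3.
Part (a). Triangle bound: M_tri(r) = Σ_k |c_k| r^k
  = |-4|·3^0 + |-3|·3^1 + |-1|·3^2
  = 4 + 9 + 9 = 22.
This bounds M(r) := max_{|z|=r} |p(z)| from above; equality holds iff all terms c_k z^k can be made to align in phase at a single z on |z|=r.
Part (b). At z = 3 (real, on the circle |z| = r):
  p(3) = (-4)·3^0 + (-3)·3^1 + (-1)·3^2 = -22.
  |p(3)| = 22.
Since all nonzero coefficients share the same sign, |p(3)| = 22 = M_tri(3); the triangle bound is attained at z = 3, so in fact M(r) = 22.

M_tri(3) = 22; |p(3)| = 22; equality at z=3: yes.


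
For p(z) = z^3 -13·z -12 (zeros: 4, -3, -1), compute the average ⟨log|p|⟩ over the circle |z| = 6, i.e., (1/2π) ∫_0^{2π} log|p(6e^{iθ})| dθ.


Zeros: -3, -1, 4; r = 6.
Inside |z| < r: -3, -1, 4. Outside (|z| ≥ r): ∅.
p(0) = -12, so log|p(0)| = log(12) = 2.4849.
Apply Jensen: I(r) = log|p(0)| + Σ_k log(r/|z_k|), summed over zeros inside |z| < r.
  log(r/|z_k|) for z_k = 4: log(6/4) = 0.4055
  log(r/|z_k|) for z_k = -3: log(6/3) = 0.6931
  log(r/|z_k|) for z_k = -1: log(6/1) = 1.7918
Sum over inside zeros: 2.8904.
I(r) = log|p(0)| + (inside sum) = 2.4849 + 2.8904 = 5.3753.
Closed form (all zeros inside, monic): I(r) = n·log(r) = 3·log(6) = 5.3753. ✓

I(r) ≈ 5.3753.


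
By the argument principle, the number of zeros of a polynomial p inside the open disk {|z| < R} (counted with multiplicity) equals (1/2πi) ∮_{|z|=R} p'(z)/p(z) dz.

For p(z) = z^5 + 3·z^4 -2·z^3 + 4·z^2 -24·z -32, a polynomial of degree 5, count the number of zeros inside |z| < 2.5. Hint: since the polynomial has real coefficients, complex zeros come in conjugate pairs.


The zeros of p are: -1, 2, -4, (0 + 2i), (0 - 2i).
Their magnitudes are: 1, 2, 4, 2, 2.
Zeros with |z| < R = 2.5: -1, 2, (0 + 2i), (0 - 2i).
Count = 4.
By the argument principle, (1/2πi) ∮_{|z|=R} p'(z)/p(z) dz equals exactly this count.

Number of zeros inside |z| < 2.5: 4.


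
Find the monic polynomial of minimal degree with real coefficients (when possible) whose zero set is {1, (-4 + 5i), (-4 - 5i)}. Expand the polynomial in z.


The polynomial is p(z) = ∏_{α ∈ S} (z − α), where S = {1, (-4 + 5i), (-4 - 5i)}.
Expanding the product yields: p(z) = z^3 + 7·z^2 + 33·z -41.
Note conjugate pairs combine to real quadratics: (z − (-4+5i))(z − (-4−5i)) = z² + 8z + 41.
The resulting polynomial has degree 3 and real coefficients as required.

p(z) = z^3 + 7·z^2 + 33·z -41.


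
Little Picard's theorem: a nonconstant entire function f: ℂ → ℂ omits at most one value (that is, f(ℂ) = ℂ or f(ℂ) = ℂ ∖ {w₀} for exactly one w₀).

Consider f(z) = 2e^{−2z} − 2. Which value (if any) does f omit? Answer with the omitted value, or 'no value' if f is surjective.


Little Picard bounds the complement of f(ℂ) to at most one point.
e^{−2z} is never zero on ℂ, so 2·e^{−2z} takes every value in ℂ ∖ {0}. Adding -2 shifts the range to ℂ ∖ {-2}. Thus f omits exactly the value -2.

Omitted value: -2.


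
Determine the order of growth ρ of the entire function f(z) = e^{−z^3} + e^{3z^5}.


Each summand is entire of order 3 and 5 respectively (as in the single-exponential case). The order of a sum is at most the max of the orders, so ρ ≤ 5. For the lower bound: on |z|=r choose arg z so that 3z^5 is real positive; then |e^{3z^5}| = e^{3r^5} while |e^{-1z^3}| ≤ e^{1r^3} = o(e^{3r^5}). So |f| ≥ e^{3r^5}(1 − o(1)) and ρ ≥ 5. Hence ρ = max(3, 5) = 5.
Therefore ρ = 5.

Order ρ = 5.


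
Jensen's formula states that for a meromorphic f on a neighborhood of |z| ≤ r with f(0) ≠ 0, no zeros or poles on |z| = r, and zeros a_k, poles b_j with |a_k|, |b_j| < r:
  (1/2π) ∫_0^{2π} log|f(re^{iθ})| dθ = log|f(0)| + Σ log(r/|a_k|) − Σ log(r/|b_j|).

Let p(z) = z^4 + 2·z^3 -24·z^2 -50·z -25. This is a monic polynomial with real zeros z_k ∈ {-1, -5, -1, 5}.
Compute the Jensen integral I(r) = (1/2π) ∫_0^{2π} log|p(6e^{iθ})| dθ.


Zeros: -5, -1, -1, 5; r = 6.
Inside |z| < r: -5, -1, -1, 5. Outside (|z| ≥ r): ∅.
p(0) = -25, so log|p(0)| = log(25) = 3.2189.
Apply Jensen: I(r) = log|p(0)| + Σ_k log(r/|z_k|), summed over zeros inside |z| < r.
  log(r/|z_k|) for z_k = -1: log(6/1) = 1.7918
  log(r/|z_k|) for z_k = -5: log(6/5) = 0.1823
  log(r/|z_k|) for z_k = -1: log(6/1) = 1.7918
  log(r/|z_k|) for z_k = 5: log(6/5) = 0.1823
Sum over inside zeros: 3.9482.
I(r) = log|p(0)| + (inside sum) = 3.2189 + 3.9482 = 7.1670.
Closed form (all zeros inside, monic): I(r) = n·log(r) = 4·log(6) = 7.1670. ✓

I(r) ≈ 7.1670.


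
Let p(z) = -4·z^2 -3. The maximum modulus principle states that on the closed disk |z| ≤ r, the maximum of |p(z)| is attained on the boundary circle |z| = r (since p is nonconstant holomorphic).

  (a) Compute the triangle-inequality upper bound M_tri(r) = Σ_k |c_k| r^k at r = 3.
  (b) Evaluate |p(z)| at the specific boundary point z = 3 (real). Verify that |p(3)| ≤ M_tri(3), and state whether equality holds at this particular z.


Coefficients: c_0 = -3, c_1 = 0, c_2 = -4. Radius r = 3.
Part (a). Triangle bound: M_tri(r) = Σ_k |c_k| r^k
  = |-3|·3^0 + |0|·3^1 + |-4|·3^2
  = 3 + 0 + 36 = 39.
This bounds M(r) := max_{|z|=r} |p(z)| from above; equality holds iff all terms c_k z^k can be made to align in phase at a single z on |z|=r.
Part (b). At z = 3 (real, on the circle |z| = r):
  p(3) = (-3)·3^0 + (0)·3^1 + (-4)·3^2 = -39.
  |p(3)| = 39.
Since all nonzero coefficients share the same sign, |p(3)| = 39 = M_tri(3); the triangle bound is attained at z = 3, so in fact M(r) = 39.

M_tri(3) = 39; |p(3)| = 39; equality at z=3: yes.


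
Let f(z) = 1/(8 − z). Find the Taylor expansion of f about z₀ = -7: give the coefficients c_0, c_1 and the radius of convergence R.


Let w = z − z₀, so z = z₀ + w.
Then 8 − z = 8 − (z₀ + w) = (8 − z₀) − w = 15 − w.
f(z) = 1/(15 − w) = (1/(15)) · 1/(1 − w/(15)) = Σ_{n≥0} w^n / (15)^(n+1).
So c_n = 1/(15)^(n+1):
  c_0 = 1/(15)^1 = 1/15.
  c_1 = 1/(15)^2 = 1/225.
The series is valid for |w/d| < 1, i.e. |z − z₀| < |d|.
Radius of convergence: R = |8 − z₀| = |15| = 15 (distance from z₀ to the singularity z = 8).

c_0 = 1/15, c_1 = 1/225; R = 15.


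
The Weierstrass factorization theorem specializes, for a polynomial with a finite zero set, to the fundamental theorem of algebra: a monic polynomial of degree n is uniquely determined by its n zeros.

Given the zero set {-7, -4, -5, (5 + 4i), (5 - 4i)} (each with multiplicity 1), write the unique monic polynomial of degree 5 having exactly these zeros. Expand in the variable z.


The polynomial is p(z) = ∏_{α ∈ S} (z − α), where S = {-7, -4, -5, (5 + 4i), (5 - 4i)}.
Expanding the product yields: p(z) = z^5 + 6·z^4 -36·z^3 -34·z^2 + 2003·z + 5740.
Note conjugate pairs combine to real quadratics: (z − (5+4i))(z − (5−4i)) = z² − 10z + 41.
The resulting polynomial has degree 5 and real coefficients as required.

p(z) = z^5 + 6·z^4 -36·z^3 -34·z^2 + 2003·z + 5740.


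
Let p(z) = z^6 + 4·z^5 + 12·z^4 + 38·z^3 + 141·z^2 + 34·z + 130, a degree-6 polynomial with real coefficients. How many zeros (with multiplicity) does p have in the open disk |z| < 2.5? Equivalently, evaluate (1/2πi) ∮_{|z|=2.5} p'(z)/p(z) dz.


The zeros of p are: (-3 + 2i), (-3 - 2i), (0 + 1i), (0 - 1i), (1 + 3i), (1 - 3i).
Their magnitudes are: 3.606, 3.606, 1, 1, 3.162, 3.162.
Zeros with |z| < R = 2.5: (0 + 1i), (0 - 1i).
Count = 2.
By the argument principle, (1/2πi) ∮_{|z|=R} p'(z)/p(z) dz equals exactly this count.

Number of zeros inside |z| < 2.5: 2.


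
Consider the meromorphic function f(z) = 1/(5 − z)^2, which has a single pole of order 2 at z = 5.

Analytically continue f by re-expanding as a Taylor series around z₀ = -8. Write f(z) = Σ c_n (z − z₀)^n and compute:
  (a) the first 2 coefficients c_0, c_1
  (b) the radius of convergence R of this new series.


Let w = z − z₀, so z = z₀ + w.
Then 5 − z = 5 − (z₀ + w) = (5 − z₀) − w = 13 − w.
f(z) = 1/(13 − w)^2 = (1/(13)^2) · (1 − w/(13))^{−2}.
By the binomial series (1−u)^{−2} = Σ_{n≥0} C(n+1, 1) u^n for |u|<1, with u = w/(13):
  c_n = C(n+1, 1) / (13)^(n+2).
  c_0 = 1/(13)^2 = 1/169.
  c_1 = 2/(13)^3 = 2/2197.
The series is valid for |w/d| < 1, i.e. |z − z₀| < |d|.
Radius of convergence: R = |5 − z₀| = |13| = 13 (distance from z₀ to the singularity z = 5).

c_0 = 1/169, c_1 = 2/2197; R = 13.


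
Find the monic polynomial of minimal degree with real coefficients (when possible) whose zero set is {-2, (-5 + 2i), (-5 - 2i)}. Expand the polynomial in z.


The polynomial is p(z) = ∏_{α ∈ S} (z − α), where S = {-2, (-5 + 2i), (-5 - 2i)}.
Expanding the product yields: p(z) = z^3 + 12·z^2 + 49·z + 58.
Note conjugate pairs combine to real quadratics: (z − (-5+2i))(z − (-5−2i)) = z² + 10z + 29.
The resulting polynomial has degree 3 and real coefficients as required.

p(z) = z^3 + 12·z^2 + 49·z + 58.


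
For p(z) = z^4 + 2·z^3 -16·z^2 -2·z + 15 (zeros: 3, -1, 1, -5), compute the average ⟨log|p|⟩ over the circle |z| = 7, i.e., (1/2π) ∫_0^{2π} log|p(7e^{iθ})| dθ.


Zeros: -5, -1, 1, 3; r = 7.
Inside |z| < r: -5, -1, 1, 3. Outside (|z| ≥ r): ∅.
p(0) = 15, so log|p(0)| = log(15) = 2.7081.
Apply Jensen: I(r) = log|p(0)| + Σ_k log(r/|z_k|), summed over zeros inside |z| < r.
  log(r/|z_k|) for z_k = 3: log(7/3) = 0.8473
  log(r/|z_k|) for z_k = -1: log(7/1) = 1.9459
  log(r/|z_k|) for z_k = 1: log(7/1) = 1.9459
  log(r/|z_k|) for z_k = -5: log(7/5) = 0.3365
Sum over inside zeros: 5.0756.
I(r) = log|p(0)| + (inside sum) = 2.7081 + 5.0756 = 7.7836.
Closed form (all zeros inside, monic): I(r) = n·log(r) = 4·log(7) = 7.7836. ✓

I(r) ≈ 7.7836.


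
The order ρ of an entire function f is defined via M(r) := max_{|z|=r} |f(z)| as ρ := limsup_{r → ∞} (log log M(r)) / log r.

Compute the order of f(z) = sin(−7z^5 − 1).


Write sin(w) = (e^{iw} ± e^{−iw})/(2 or 2i), so |sin(w)| ≤ e^{|w|}. With w = −7z^5 − 1, |w| ≤ 7r^5 + 1 on |z|=r, giving M(r) ≤ e^{7r^5 + 1} and ρ ≤ 5. For the lower bound, choose z on |z|=r with -7z^5 purely imaginary of modulus 7r^5; then |sin(−7z^5 − 1)| grows like e^{7r^5}/2, so ρ ≥ 5. Hence ρ = 5.
Therefore ρ = 5.

Order ρ = 5.


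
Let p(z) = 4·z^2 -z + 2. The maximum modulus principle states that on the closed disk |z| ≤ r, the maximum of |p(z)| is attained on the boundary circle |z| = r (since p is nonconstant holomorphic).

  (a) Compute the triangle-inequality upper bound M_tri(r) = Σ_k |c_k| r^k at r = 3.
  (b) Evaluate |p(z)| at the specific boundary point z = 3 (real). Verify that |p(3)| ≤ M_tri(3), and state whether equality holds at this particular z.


Coefficients: c_0 = 2, c_1 = -1, c_2 = 4. Radius r = 3.
Part (a). Triangle bound: M_tri(r) = Σ_k |c_k| r^k
  = |2|·3^0 + |-1|·3^1 + |4|·3^2
  = 2 + 3 + 36 = 41.
This bounds M(r) := max_{|z|=r} |p(z)| from above; equality holds iff all terms c_k z^k can be made to align in phase at a single z on |z|=r.
Part (b). At z = 3 (real, on the circle |z| = r):
  p(3) = (2)·3^0 + (-1)·3^1 + (4)·3^2 = 35.
  |p(3)| = 35.
Check: |p(3)| = 35 ≤ 41 = M_tri(3). ✓ Equality does not hold at z = 3 (the coefficients have mixed signs, so the terms do not all align in phase there).

M_tri(3) = 41; |p(3)| = 35; equality at z=3: no.


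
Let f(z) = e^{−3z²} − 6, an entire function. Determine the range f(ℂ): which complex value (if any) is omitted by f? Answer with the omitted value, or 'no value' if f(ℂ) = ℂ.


Little Picard bounds the complement of f(ℂ) to at most one point.
The exponent g(z) = −3z² is a nonconstant polynomial, hence surjective onto ℂ. So e^{g(z)} takes every value in {e^w : w ∈ ℂ} = ℂ ∖ {0}. Adding -6 shifts the range to ℂ ∖ {-6}. f omits exactly -6.

Omitted value: -6.


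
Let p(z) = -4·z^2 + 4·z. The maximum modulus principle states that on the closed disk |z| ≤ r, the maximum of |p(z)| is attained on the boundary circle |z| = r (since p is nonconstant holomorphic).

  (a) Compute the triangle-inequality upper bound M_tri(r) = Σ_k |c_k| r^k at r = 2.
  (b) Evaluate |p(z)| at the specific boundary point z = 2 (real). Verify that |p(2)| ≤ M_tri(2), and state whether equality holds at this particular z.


Coefficients: c_0 = 0, c_1 = 4, c_2 = -4. Radius r = 2.
Part (a). Triangle bound: M_tri(r) = Σ_k |c_k| r^k
  = |0|·2^0 + |4|·2^1 + |-4|·2^2
  = 0 + 8 + 16 = 24.
This bounds M(r) := max_{|z|=r} |p(z)| from above; equality holds iff all terms c_k z^k can be made to align in phase at a single z on |z|=r.
Part (b). At z = 2 (real, on the circle |z| = r):
  p(2) = (0)·2^0 + (4)·2^1 + (-4)·2^2 = -8.
  |p(2)| = 8.
Check: |p(2)| = 8 ≤ 24 = M_tri(2). ✓ Equality does not hold at z = 2 (the coefficients have mixed signs, so the terms do not all align in phase there).

M_tri(2) = 24; |p(2)| = 8; equality at z=2: no.


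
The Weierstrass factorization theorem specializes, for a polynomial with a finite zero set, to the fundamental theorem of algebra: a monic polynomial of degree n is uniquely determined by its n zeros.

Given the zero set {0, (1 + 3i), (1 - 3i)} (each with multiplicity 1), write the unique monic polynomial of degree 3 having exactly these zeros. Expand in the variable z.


The polynomial is p(z) = ∏_{α ∈ S} (z − α), where S = {0, (1 + 3i), (1 - 3i)}.
Expanding the product yields: p(z) = z^3 -2·z^2 + 10·z.
Note conjugate pairs combine to real quadratics: (z − (1+3i))(z − (1−3i)) = z² − 2z + 10.
The resulting polynomial has degree 3 and real coefficients as required.

p(z) = z^3 -2·z^2 + 10·z.


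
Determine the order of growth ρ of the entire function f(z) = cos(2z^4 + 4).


Write cos(w) = (e^{iw} ± e^{−iw})/(2 or 2i), so |cos(w)| ≤ e^{|w|}. With w = 2z^4 + 4, |w| ≤ 2r^4 + 4 on |z|=r, giving M(r) ≤ e^{2r^4 + 4} and ρ ≤ 4. For the lower bound, choose z on |z|=r with 2z^4 purely imaginary of modulus 2r^4; then |cos(2z^4 + 4)| grows like e^{2r^4}/2, so ρ ≥ 4. Hence ρ = 4.
Therefore ρ = 4.

Order ρ = 4.


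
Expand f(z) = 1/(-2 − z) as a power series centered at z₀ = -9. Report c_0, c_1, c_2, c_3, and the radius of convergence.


Let w = z − z₀, so z = z₀ + w.
Then -2 − z = -2 − (z₀ + w) = (-2 − z₀) − w = 7 − w.
f(z) = 1/(7 − w) = (1/(7)) · 1/(1 − w/(7)) = Σ_{n≥0} w^n / (7)^(n+1).
So c_n = 1/(7)^(n+1):
  c_0 = 1/(7)^1 = 1/7.
  c_1 = 1/(7)^2 = 1/49.
  c_2 = 1/(7)^3 = 1/343.
  c_3 = 1/(7)^4 = 1/2401.
The series is valid for |w/d| < 1, i.e. |z − z₀| < |d|.
Radius of convergence: R = |-2 − z₀| = |7| = 7 (distance from z₀ to the singularity z = -2).

c_0 = 1/7, c_1 = 1/49, c_2 = 1/343, c_3 = 1/2401; R = 7.


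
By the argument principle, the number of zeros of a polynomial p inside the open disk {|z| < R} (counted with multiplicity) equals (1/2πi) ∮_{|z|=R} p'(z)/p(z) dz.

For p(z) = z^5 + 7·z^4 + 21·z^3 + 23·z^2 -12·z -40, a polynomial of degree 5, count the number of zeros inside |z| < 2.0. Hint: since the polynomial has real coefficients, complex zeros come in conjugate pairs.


The zeros of p are: (-2 + 2i), (-2 - 2i), (-2 + 1i), (-2 - 1i), 1.
Their magnitudes are: 2.828, 2.828, 2.236, 2.236, 1.
Zeros with |z| < R = 2.0: 1.
Count = 1.
By the argument principle, (1/2πi) ∮_{|z|=R} p'(z)/p(z) dz equals exactly this count.

Number of zeros inside |z| < 2.0: 1.


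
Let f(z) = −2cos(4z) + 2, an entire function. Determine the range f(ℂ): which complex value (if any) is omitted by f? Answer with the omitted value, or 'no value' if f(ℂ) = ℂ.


Little Picard bounds the complement of f(ℂ) to at most one point.
cos is entire and surjective onto ℂ: for every w ∈ ℂ, cos(ζ) = w has a solution ζ ∈ ℂ (e.g., via the complex inverse arccos). With ζ = 4z this gives z = ζ/(4). Then -2·cos(4z) takes every value in -2·ℂ = ℂ, and adding 2 is a bijection of ℂ. So f is surjective and omits no value. (Note: only on the real line is cos bounded by [−1, 1].)

Omitted value: no value.


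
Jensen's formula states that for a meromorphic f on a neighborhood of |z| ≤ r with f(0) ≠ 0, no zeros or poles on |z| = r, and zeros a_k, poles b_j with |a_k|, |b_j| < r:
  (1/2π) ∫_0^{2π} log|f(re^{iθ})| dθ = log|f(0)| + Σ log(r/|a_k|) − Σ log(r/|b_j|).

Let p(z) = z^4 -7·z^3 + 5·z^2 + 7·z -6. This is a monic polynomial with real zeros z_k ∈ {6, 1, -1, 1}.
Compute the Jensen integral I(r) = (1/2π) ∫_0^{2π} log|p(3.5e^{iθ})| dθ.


Zeros: -1, 1, 1, 6; r = 3.5.
Inside |z| < r: -1, 1, 1. Outside (|z| ≥ r): 6.
p(0) = -6, so log|p(0)| = log(6) = 1.7918.
Apply Jensen: I(r) = log|p(0)| + Σ_k log(r/|z_k|), summed over zeros inside |z| < r.
  log(r/|z_k|) for z_k = 1: log(3.5/1) = 1.2528
  log(r/|z_k|) for z_k = -1: log(3.5/1) = 1.2528
  log(r/|z_k|) for z_k = 1: log(3.5/1) = 1.2528
  Outside zeros (6) contribute nothing to the Jensen sum.
Sum over inside zeros: 3.7583.
I(r) = log|p(0)| + (inside sum) = 1.7918 + 3.7583 = 5.5500.
Note: since some zeros are outside |z| ≤ r, the simplified n·log(r) form does NOT apply — only the inside zeros contribute.

I(r) ≈ 5.5500.


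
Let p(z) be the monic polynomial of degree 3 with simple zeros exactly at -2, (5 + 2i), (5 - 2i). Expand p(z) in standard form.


The polynomial is p(z) = ∏_{α ∈ S} (z − α), where S = {-2, (5 + 2i), (5 - 2i)}.
Expanding the product yields: p(z) = z^3 -8·z^2 + 9·z + 58.
Note conjugate pairs combine to real quadratics: (z − (5+2i))(z − (5−2i)) = z² − 10z + 29.
The resulting polynomial has degree 3 and real coefficients as required.

p(z) = z^3 -8·z^2 + 9·z + 58.


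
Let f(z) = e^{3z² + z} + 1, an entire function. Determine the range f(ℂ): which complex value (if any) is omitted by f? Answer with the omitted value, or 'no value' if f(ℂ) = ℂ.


Little Picard bounds the complement of f(ℂ) to at most one point.
The exponent g(z) = 3z² + z is a nonconstant polynomial, hence surjective onto ℂ. So e^{g(z)} takes every value in {e^w : w ∈ ℂ} = ℂ ∖ {0}. Adding 1 shifts the range to ℂ ∖ {1}. f omits exactly 1.

Omitted value: 1.


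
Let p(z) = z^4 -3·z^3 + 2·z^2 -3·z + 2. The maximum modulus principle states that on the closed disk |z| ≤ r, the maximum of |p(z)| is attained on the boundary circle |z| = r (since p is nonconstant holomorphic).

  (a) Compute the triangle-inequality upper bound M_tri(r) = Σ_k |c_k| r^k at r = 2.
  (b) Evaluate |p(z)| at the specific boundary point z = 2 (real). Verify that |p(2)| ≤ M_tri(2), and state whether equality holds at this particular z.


Coefficients: c_0 = 2, c_1 = -3, c_2 = 2, c_3 = -3, c_4 = 1. Radius r = 2.
Part (a). Triangle bound: M_tri(r) = Σ_k |c_k| r^k
  = |2|·2^0 + |-3|·2^1 + |2|·2^2 + |-3|·2^3 + |1|·2^4
  = 2 + 6 + 8 + 24 + 16 = 56.
This bounds M(r) := max_{|z|=r} |p(z)| from above; equality holds iff all terms c_k z^k can be made to align in phase at a single z on |z|=r.
Part (b). At z = 2 (real, on the circle |z| = r):
  p(2) = (2)·2^0 + (-3)·2^1 + (2)·2^2 + (-3)·2^3 + (1)·2^4 = -4.
  |p(2)| = 4.
Check: |p(2)| = 4 ≤ 56 = M_tri(2). ✓ Equality does not hold at z = 2 (the coefficients have mixed signs, so the terms do not all align in phase there).

M_tri(2) = 56; |p(2)| = 4; equality at z=2: no.
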